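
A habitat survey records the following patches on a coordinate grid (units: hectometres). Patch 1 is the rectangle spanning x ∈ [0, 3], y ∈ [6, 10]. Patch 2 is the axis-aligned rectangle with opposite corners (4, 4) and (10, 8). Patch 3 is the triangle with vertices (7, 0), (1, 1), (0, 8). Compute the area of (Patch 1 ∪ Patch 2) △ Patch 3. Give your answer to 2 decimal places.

|Patch 1 ∪ Patch 2| = 36.
|(Patch 1 ∪ Patch 2) ∩ Patch 3| = 1.4643.
|(Patch 1 ∪ Patch 2) △ Patch 3| = 36 + 20.5 − 2.9286 = 53.57.

53.57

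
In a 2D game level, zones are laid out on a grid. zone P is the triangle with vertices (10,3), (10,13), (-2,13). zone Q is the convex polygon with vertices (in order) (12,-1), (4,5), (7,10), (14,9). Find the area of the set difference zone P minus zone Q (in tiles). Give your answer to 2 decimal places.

39.34

|zone P| = 60, |zone P∩zone Q| = 20.6571.
|zone P ∖ zone Q| = |zone P| − |zone P∩zone Q| = 60 − 20.6571 = 39.34.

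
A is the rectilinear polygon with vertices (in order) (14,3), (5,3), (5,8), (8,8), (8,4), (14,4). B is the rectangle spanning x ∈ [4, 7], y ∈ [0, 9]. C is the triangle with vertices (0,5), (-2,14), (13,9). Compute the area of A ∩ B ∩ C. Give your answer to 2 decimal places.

The intersection is the polygon with vertices (5,8), (7,8), (7,7.154), (5,6.538).
By the shoelace formula its area is 2.31.

2.31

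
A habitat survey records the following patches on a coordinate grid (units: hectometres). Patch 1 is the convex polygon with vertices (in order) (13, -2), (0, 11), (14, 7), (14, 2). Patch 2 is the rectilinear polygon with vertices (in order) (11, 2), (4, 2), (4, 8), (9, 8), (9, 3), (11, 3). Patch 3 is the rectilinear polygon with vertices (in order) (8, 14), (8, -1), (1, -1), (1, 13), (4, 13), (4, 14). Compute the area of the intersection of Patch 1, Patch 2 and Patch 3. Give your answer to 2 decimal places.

The intersection is the polygon with vertices (4,8), (8,8), (8,3), (4,7).
By the shoelace formula its area is 12.00.

12.00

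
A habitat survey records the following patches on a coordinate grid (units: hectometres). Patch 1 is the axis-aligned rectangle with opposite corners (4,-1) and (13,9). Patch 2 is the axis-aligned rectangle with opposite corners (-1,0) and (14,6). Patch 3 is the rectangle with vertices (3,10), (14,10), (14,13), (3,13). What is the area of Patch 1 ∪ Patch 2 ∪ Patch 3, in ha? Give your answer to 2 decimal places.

159.00

By inclusion–exclusion:
Individual areas: |Patch 1| = 90, |Patch 2| = 90, |Patch 3| = 33.
|Patch 1∩Patch 2|: x∈[4,13], y∈[0,6] → 9·6 = 54.
|Patch 1∩Patch 3| = 0 (no overlap).
|Patch 2∩Patch 3| = 0 (no overlap).
|Patch 1∩Patch 2∩Patch 3| = 0.
|Patch 1 ∪ Patch 2 ∪ Patch 3| = 213 − 54 + 0 = 159.00.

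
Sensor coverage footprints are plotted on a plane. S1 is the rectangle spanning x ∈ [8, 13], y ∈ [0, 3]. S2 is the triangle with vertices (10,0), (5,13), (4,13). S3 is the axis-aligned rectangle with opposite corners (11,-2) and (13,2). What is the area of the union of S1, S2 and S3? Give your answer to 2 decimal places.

By inclusion–exclusion:
Individual areas: |S1| = 15, |S2| = 6.5, |S3| = 8.
|S1∩S2| = 0.3462.
|S1∩S3|: x∈[11,13], y∈[0,2] → 2·2 = 4.
|S2∩S3| = 0.
|S1∩S2∩S3| = 0.
|S1 ∪ S2 ∪ S3| = 29.5 − 4.3462 + 0 = 25.15.

25.15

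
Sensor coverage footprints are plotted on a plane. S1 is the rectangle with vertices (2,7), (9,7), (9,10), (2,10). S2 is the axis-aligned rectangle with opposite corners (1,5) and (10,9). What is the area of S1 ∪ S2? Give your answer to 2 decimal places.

43.00

By inclusion–exclusion:
Individual areas: |S1| = 21, |S2| = 36.
|S1∩S2|: x∈[2,9], y∈[7,9] → 7·2 = 14.
|S1 ∪ S2| = 57 − 14 = 43.00.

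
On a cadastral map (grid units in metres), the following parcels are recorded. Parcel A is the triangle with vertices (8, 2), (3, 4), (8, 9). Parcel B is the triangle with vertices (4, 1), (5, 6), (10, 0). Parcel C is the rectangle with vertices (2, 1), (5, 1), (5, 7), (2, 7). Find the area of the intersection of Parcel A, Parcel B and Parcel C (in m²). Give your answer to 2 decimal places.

The intersection is the polygon with vertices (5,6), (5,3.2), (4.481,3.407).
By the shoelace formula its area is 0.73.

0.73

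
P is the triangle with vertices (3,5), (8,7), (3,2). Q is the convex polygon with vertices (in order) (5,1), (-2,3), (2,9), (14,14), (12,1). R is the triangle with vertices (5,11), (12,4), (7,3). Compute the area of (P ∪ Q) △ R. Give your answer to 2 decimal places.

105.27

|P ∪ Q| = 126.
|(P ∪ Q) ∩ R| = 20.8651.
|(P ∪ Q) △ R| = 126 + 21 − 41.7303 = 105.27.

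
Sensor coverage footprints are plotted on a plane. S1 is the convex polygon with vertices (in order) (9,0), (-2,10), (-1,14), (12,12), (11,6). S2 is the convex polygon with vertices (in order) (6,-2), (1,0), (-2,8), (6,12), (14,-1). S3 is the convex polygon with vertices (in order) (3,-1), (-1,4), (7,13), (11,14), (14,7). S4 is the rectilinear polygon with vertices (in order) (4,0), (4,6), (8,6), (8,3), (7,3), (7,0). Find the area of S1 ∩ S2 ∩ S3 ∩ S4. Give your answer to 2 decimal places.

The intersection is the polygon with vertices (6.944,1.869), (4,4.545), (4,6), (8,6), (8,3), (7,3), (7,1.909).
By the shoelace formula its area is 11.45.

11.45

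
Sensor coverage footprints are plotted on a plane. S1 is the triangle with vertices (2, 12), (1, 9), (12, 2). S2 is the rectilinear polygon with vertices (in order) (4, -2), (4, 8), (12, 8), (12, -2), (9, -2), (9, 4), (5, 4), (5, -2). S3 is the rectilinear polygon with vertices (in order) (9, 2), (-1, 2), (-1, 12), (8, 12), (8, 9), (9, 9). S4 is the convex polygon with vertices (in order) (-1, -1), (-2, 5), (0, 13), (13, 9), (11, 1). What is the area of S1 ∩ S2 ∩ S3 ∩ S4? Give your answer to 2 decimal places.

7.99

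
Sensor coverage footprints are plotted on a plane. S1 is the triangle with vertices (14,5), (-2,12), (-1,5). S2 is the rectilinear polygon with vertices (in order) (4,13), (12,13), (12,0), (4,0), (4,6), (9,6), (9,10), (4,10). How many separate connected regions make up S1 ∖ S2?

S1 ∖ S2 splits into 2 disjoint pieces (area 0.875, area 42.0312).

2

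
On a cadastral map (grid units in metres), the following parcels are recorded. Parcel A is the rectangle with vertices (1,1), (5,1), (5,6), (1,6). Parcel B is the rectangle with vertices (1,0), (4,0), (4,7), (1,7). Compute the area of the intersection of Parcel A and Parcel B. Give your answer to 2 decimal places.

15.00

|Parcel A∩Parcel B|: x∈[1,4], y∈[1,6] → 3·5 = 15.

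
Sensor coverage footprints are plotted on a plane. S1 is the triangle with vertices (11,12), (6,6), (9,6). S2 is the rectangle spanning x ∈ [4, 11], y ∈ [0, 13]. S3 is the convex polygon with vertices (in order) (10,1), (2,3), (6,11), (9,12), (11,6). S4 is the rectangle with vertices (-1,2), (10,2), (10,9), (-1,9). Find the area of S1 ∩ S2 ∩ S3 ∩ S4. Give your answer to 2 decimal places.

6.75

The intersection is the polygon with vertices (8.5,9), (10,9), (9,6), (6,6).
By the shoelace formula its area is 6.75.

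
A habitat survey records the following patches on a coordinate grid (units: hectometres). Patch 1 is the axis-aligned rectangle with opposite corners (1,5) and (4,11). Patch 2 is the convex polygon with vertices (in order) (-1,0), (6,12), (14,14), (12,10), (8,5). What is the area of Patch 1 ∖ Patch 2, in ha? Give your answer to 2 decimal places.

14.28

|Patch 1| = 18, |Patch 1∩Patch 2| = 3.7202.
|Patch 1 ∖ Patch 2| = |Patch 1| − |Patch 1∩Patch 2| = 18 − 3.7202 = 14.28.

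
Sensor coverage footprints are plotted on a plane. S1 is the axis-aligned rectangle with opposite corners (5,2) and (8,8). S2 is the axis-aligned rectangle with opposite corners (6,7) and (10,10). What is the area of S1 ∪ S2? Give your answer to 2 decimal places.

By inclusion–exclusion:
Individual areas: |S1| = 18, |S2| = 12.
|S1∩S2|: x∈[6,8], y∈[7,8] → 2·1 = 2.
|S1 ∪ S2| = 30 − 2 = 28.00.

28.00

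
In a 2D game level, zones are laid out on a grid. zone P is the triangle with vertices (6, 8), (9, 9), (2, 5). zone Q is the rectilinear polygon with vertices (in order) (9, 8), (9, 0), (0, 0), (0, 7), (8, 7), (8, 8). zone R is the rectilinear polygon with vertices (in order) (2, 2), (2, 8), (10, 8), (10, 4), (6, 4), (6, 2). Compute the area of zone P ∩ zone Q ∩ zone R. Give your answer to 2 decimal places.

The intersection is the polygon with vertices (4.667,7), (5.5,7), (2,5).
By the shoelace formula its area is 0.83.

0.83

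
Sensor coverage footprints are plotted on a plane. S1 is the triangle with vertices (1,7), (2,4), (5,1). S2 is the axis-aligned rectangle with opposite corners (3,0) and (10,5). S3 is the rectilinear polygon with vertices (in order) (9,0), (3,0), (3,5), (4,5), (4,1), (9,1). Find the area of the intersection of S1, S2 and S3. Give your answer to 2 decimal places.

0.75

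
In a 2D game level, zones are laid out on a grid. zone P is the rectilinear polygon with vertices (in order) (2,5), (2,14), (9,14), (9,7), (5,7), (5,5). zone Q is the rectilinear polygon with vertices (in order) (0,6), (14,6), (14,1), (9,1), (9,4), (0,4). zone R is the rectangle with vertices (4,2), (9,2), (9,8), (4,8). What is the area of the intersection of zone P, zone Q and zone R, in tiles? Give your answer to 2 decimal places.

The intersection is the polygon with vertices (5,6), (5,5), (4,5), (4,6).
By the shoelace formula its area is 1.00.

1.00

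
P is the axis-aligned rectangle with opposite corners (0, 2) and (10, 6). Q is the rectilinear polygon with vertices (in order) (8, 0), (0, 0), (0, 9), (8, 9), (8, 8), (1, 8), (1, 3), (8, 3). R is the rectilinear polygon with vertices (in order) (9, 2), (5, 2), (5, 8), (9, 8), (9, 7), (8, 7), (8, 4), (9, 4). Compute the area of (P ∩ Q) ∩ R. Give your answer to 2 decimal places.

The region (P ∩ Q) ∩ R is the polygon with vertices (8,3), (8,2), (5,2), (5,3).
By the shoelace formula its area is 3.00.

3.00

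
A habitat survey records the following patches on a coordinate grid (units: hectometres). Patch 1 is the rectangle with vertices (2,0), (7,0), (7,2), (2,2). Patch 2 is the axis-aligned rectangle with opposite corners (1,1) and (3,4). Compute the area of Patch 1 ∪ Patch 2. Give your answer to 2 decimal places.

15.00

By inclusion–exclusion:
Individual areas: |Patch 1| = 10, |Patch 2| = 6.
|Patch 1∩Patch 2|: x∈[2,3], y∈[1,2] → 1·1 = 1.
|Patch 1 ∪ Patch 2| = 16 − 1 = 15.00.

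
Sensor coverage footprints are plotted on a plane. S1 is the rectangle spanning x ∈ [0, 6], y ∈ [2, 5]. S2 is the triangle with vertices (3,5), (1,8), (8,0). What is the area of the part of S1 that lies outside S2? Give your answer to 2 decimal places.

16.72

|S1| = 18, |S1∩S2| = 1.2768.
|S1 ∖ S2| = |S1| − |S1∩S2| = 18 − 1.2768 = 16.72.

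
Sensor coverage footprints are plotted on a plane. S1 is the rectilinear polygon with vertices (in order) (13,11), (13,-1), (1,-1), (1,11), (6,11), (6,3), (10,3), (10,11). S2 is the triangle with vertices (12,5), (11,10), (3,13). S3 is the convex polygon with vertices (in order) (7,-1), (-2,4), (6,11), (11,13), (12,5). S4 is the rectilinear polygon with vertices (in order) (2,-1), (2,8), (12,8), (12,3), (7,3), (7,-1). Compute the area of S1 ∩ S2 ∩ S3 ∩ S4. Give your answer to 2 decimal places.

The intersection is the polygon with vertices (12,5), (10,6.778), (10,8), (11.4,8).
By the shoelace formula its area is 3.32.

3.32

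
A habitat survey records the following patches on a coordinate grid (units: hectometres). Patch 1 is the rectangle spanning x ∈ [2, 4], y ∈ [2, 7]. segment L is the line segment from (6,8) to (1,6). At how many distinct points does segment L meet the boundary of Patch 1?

2

The segment meets the boundary at (2,6.4), (3.5,7).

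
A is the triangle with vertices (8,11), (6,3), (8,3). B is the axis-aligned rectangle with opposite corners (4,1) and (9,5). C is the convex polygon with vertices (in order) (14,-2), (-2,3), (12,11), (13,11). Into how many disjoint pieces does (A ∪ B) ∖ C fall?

2

(A ∪ B) ∖ C splits into 2 disjoint pieces (area 0.7619, area 0.025).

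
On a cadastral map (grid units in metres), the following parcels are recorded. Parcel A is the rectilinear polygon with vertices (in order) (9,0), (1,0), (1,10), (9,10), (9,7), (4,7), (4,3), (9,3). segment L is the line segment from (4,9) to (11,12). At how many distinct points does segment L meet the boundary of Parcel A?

1

The segment meets the boundary at (6.333,10).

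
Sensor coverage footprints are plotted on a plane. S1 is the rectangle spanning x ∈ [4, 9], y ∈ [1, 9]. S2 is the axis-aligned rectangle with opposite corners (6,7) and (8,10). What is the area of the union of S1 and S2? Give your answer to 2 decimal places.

42.00

By inclusion–exclusion:
Individual areas: |S1| = 40, |S2| = 6.
|S1∩S2|: x∈[6,8], y∈[7,9] → 2·2 = 4.
|S1 ∪ S2| = 46 − 4 = 42.00.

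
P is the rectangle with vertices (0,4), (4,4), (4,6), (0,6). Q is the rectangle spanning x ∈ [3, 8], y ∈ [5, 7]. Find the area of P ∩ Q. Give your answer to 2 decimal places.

|P∩Q|: x∈[3,4], y∈[5,6] → 1·1 = 1.

1.00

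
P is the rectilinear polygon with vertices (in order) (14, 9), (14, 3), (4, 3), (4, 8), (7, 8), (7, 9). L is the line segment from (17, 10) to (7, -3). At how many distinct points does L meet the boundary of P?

2

The segment meets the boundary at (11.615,3), (14,6.1).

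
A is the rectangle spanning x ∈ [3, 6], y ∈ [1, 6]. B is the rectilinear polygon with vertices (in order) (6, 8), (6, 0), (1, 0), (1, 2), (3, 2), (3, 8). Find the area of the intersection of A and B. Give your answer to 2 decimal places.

The intersection is the polygon with vertices (6,1), (3,1), (3,2), (3,6), (6,6).
By the shoelace formula its area is 15.00.

15.00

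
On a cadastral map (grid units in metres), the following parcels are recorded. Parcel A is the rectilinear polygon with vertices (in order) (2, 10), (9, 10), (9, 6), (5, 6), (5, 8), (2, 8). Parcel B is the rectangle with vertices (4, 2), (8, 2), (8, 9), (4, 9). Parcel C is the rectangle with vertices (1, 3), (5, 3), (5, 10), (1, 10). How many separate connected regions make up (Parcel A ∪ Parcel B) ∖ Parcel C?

(Parcel A ∪ Parcel B) ∖ Parcel C is a single connected region.

1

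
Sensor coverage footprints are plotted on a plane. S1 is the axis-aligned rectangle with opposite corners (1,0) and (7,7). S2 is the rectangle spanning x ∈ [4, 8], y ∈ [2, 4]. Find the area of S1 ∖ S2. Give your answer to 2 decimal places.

36.00

|S1∩S2|: x∈[4,7], y∈[2,4] → 3·2 = 6.
|S1| = 42.
|S1 ∖ S2| = |S1| − |S1∩S2| = 42 − 6 = 36.00.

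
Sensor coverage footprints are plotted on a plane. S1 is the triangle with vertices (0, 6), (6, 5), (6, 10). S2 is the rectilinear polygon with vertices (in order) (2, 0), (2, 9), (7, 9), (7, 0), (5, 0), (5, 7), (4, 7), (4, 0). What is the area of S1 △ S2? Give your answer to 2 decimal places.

31.33

|S1| = 15, |S2| = 38, |S1∩S2| = 10.8333.
|S1 △ S2| = |S1| + |S2| − 2·|S1∩S2| = 15 + 38 − 21.6667 = 31.33.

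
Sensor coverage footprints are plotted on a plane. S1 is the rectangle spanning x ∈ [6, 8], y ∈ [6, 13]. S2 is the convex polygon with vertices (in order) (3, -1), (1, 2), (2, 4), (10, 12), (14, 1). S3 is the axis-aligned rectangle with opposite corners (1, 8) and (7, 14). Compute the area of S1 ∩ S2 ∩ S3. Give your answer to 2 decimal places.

The intersection is the polygon with vertices (7,9), (7,8), (6,8).
By the shoelace formula its area is 0.50.

0.50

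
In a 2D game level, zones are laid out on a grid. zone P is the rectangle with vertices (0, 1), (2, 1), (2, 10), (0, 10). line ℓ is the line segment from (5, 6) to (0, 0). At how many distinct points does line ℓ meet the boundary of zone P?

2

The segment meets the boundary at (0.833,1), (2,2.4).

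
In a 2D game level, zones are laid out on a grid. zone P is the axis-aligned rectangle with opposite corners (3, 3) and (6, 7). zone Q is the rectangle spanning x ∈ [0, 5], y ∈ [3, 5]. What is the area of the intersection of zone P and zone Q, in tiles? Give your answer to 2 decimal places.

4.00

|zone P∩zone Q|: x∈[3,5], y∈[3,5] → 2·2 = 4.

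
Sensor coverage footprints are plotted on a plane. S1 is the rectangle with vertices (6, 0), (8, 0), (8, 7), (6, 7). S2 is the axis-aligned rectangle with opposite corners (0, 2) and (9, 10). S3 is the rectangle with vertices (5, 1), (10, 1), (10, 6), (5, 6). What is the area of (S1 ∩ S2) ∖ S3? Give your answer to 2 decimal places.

|S1 ∩ S2| = 10.
|(S1 ∩ S2) ∩ S3| = 8.
|(S1 ∩ S2) ∖ S3| = 10 − 8 = 2.00.

2.00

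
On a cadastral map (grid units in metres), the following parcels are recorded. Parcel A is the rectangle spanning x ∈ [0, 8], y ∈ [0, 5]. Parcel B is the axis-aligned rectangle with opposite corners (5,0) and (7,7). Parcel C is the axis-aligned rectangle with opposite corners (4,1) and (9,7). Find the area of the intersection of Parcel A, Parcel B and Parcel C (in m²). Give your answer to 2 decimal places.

8.00

The intersection is the polygon with vertices (7,1), (5,1), (5,5), (7,5).
By the shoelace formula its area is 8.00.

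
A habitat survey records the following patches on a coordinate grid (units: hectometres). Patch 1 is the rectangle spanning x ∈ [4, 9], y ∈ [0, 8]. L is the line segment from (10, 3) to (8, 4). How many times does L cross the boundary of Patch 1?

The segment meets the boundary at (9,3.5).

1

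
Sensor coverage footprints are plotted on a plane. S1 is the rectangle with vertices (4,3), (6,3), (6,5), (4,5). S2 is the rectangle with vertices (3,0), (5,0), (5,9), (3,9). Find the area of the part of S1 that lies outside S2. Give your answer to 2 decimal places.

|S1∩S2|: x∈[4,5], y∈[3,5] → 1·2 = 2.
|S1| = 4.
|S1 ∖ S2| = |S1| − |S1∩S2| = 4 − 2 = 2.00.

2.00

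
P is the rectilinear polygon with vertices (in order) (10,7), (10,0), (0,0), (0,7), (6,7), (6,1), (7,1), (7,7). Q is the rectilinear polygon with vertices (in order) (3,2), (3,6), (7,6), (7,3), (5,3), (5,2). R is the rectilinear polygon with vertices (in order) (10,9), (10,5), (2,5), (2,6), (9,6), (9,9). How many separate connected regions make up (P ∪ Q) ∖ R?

(P ∪ Q) ∖ R splits into 2 disjoint pieces (area 56, area 2).

2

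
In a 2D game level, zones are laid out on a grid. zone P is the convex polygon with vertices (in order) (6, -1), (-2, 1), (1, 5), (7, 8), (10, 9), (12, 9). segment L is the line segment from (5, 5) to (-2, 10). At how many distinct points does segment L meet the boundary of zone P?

1

The segment meets the boundary at (3.353,6.176).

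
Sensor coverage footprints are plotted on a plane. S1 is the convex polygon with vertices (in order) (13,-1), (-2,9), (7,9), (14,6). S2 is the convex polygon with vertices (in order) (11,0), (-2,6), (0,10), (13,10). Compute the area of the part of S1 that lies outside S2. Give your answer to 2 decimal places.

|S1| = 71, |S1∩S2| = 57.2216.
|S1 ∖ S2| = |S1| − |S1∩S2| = 71 − 57.2216 = 13.78.

13.78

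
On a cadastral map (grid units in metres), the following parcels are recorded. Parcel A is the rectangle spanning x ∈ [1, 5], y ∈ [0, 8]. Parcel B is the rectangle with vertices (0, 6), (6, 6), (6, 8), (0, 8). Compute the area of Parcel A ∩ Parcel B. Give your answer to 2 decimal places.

8.00

|Parcel A∩Parcel B|: x∈[1,5], y∈[6,8] → 4·2 = 8.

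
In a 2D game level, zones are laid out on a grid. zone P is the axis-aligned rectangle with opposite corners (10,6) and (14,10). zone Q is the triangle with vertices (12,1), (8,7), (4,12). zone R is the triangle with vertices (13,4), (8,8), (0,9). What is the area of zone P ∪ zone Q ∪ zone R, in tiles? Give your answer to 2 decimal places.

30.59

By inclusion–exclusion:
Individual areas: |zone P| = 16, |zone Q| = 2, |zone R| = 13.5.
|zone P∩zone Q| = 0.
|zone P∩zone R| = 0.1.
|zone Q∩zone R| = 0.8074.
|zone P∩zone Q∩zone R| = 0.
|zone P ∪ zone Q ∪ zone R| = 31.5 − 0.9074 + 0 = 30.59.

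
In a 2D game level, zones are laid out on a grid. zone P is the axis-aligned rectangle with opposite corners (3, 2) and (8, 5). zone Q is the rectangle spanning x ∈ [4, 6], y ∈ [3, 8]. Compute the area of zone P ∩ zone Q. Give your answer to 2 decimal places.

4.00

|zone P∩zone Q|: x∈[4,6], y∈[3,5] → 2·2 = 4.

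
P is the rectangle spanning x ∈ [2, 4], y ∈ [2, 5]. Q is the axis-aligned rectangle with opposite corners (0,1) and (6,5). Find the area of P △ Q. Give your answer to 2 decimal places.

18.00

|P∩Q|: x∈[2,4], y∈[2,5] → 2·3 = 6.
|P △ Q| = |P| + |Q| − 2·|P∩Q| = 6 + 24 − 12 = 18.00.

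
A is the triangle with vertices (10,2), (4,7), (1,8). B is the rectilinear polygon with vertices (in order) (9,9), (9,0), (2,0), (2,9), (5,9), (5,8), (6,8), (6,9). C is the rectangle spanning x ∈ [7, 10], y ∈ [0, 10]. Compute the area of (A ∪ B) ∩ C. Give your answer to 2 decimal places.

18.08

The region (A ∪ B) ∩ C is the polygon with vertices (9,2.667), (9,0), (7,0), (7,9), (9,9), (9,2.833), (10,2).
By the shoelace formula its area is 18.08.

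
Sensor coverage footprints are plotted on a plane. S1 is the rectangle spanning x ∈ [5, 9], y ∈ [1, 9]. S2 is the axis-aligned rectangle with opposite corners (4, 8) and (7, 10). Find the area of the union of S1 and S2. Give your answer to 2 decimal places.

By inclusion–exclusion:
Individual areas: |S1| = 32, |S2| = 6.
|S1∩S2|: x∈[5,7], y∈[8,9] → 2·1 = 2.
|S1 ∪ S2| = 38 − 2 = 36.00.

36.00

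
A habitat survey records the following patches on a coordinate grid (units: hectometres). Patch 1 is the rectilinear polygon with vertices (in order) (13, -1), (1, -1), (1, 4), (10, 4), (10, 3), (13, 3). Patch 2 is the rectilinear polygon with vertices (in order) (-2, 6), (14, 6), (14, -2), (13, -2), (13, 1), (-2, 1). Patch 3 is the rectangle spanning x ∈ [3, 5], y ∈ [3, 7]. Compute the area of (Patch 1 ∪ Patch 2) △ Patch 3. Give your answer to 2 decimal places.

103.00

|Patch 1 ∪ Patch 2| = 107.
|(Patch 1 ∪ Patch 2) ∩ Patch 3| = 6.
|(Patch 1 ∪ Patch 2) △ Patch 3| = 107 + 8 − 12 = 103.00.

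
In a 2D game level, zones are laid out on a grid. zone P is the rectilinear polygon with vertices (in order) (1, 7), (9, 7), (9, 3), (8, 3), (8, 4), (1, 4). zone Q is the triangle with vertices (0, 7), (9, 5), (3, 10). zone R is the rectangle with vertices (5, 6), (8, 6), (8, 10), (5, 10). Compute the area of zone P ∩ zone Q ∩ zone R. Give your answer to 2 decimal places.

2.20

The intersection is the polygon with vertices (7.8,6), (5,6), (5,7), (6.6,7).
By the shoelace formula its area is 2.20.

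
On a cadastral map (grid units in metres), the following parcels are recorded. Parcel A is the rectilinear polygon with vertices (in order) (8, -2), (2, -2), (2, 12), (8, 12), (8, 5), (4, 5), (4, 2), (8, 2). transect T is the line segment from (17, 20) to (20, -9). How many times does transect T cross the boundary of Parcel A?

0

The segment lies entirely outside Parcel A and never meets its boundary.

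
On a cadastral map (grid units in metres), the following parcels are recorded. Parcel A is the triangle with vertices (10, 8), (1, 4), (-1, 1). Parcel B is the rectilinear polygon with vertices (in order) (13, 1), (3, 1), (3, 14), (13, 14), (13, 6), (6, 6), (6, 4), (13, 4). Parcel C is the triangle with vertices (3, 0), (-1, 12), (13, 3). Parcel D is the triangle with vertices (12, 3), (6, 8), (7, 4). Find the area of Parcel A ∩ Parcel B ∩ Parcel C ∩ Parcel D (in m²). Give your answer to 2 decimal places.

The intersection is the polygon with vertices (6.5,6), (6.4,6.4), (7.175,6.745), (7.599,6.472), (6.857,6).
By the shoelace formula its area is 0.51.

0.51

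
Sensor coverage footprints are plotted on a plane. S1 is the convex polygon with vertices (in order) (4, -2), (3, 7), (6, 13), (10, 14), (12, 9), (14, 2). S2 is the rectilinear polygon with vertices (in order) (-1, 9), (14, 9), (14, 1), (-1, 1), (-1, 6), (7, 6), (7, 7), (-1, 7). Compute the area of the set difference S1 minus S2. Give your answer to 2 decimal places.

42.69

|S1| = 115.5, |S1∩S2| = 72.8056.
|S1 ∖ S2| = |S1| − |S1∩S2| = 115.5 − 72.8056 = 42.69.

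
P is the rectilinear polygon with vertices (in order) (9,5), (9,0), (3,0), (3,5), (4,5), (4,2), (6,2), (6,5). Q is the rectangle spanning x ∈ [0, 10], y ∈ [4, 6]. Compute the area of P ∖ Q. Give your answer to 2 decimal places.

20.00

|P| = 24, |P∩Q| = 4.
|P ∖ Q| = |P| − |P∩Q| = 24 − 4 = 20.00.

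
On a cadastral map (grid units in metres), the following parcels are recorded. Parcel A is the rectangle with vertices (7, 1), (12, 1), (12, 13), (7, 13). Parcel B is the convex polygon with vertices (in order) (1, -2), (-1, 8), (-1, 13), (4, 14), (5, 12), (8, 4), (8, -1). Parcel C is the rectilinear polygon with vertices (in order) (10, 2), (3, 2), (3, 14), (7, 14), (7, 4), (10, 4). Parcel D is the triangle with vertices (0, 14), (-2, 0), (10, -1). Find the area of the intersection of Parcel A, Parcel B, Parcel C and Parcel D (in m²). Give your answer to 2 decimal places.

The intersection is the polygon with vertices (7,2), (7,3.5), (8,2).
By the shoelace formula its area is 0.75.

0.75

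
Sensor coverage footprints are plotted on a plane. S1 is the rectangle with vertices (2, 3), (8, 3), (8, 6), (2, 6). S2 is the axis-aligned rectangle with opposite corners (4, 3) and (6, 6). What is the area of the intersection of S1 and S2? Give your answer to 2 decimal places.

6.00

|S1∩S2|: x∈[4,6], y∈[3,6] → 2·3 = 6.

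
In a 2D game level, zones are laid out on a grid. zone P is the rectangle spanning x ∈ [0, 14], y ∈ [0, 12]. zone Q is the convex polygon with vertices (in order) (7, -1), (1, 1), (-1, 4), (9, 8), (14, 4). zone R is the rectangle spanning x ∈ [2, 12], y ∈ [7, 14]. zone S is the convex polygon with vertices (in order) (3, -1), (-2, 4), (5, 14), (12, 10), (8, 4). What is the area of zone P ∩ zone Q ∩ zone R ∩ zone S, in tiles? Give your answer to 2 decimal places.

The intersection is the polygon with vertices (10.087,7.13), (10,7), (6.5,7), (9,8).
By the shoelace formula its area is 1.86.

1.86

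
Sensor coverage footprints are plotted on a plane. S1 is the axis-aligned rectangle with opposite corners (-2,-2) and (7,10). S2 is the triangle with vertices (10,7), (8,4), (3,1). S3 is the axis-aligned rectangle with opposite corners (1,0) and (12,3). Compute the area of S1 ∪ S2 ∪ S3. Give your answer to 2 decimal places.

By inclusion–exclusion:
Individual areas: |S1| = 108, |S2| = 4.5, |S3| = 33.
|S1∩S2| = 2.0571.
|S1∩S3|: x∈[1,7], y∈[0,3] → 6·3 = 18.
|S2∩S3| = 1.
|S1∩S2∩S3| = 1.
|S1 ∪ S2 ∪ S3| = 145.5 − 21.0571 + 1 = 125.44.

125.44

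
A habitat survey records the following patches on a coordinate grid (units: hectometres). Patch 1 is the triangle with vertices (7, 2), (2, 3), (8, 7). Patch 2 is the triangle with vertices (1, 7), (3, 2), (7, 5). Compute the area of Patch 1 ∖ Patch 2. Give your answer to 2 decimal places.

7.93

|Patch 1| = 13, |Patch 1∩Patch 2| = 5.0737.
|Patch 1 ∖ Patch 2| = |Patch 1| − |Patch 1∩Patch 2| = 13 − 5.0737 = 7.93.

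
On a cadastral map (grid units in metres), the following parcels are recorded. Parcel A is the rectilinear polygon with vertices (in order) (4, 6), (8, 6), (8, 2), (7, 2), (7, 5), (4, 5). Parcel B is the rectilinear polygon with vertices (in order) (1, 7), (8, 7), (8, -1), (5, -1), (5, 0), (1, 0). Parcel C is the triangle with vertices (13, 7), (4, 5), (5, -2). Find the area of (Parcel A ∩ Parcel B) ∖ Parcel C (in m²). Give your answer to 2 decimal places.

2.22

|Parcel A ∩ Parcel B| = 7.
|(Parcel A ∩ Parcel B) ∩ Parcel C| = 4.7778.
|(Parcel A ∩ Parcel B) ∖ Parcel C| = 7 − 4.7778 = 2.22.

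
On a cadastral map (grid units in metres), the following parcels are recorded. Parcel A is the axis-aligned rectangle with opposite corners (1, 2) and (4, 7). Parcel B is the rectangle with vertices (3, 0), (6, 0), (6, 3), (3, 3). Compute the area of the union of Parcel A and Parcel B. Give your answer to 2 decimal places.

23.00

By inclusion–exclusion:
Individual areas: |Parcel A| = 15, |Parcel B| = 9.
|Parcel A∩Parcel B|: x∈[3,4], y∈[2,3] → 1·1 = 1.
|Parcel A ∪ Parcel B| = 24 − 1 = 23.00.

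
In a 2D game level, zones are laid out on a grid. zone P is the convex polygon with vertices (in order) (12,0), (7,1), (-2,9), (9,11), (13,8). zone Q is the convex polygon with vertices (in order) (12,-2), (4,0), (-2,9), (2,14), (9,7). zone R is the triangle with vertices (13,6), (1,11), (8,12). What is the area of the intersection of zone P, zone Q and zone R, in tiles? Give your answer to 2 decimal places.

2.89

The intersection is the polygon with vertices (5.615,10.385), (7.857,8.143), (3.43,9.987).
By the shoelace formula its area is 2.89.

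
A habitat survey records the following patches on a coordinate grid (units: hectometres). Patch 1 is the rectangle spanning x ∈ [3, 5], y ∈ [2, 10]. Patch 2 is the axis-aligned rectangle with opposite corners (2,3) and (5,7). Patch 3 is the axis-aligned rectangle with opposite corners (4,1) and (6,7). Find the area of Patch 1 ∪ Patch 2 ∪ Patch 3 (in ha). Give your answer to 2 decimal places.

By inclusion–exclusion:
Individual areas: |Patch 1| = 16, |Patch 2| = 12, |Patch 3| = 12.
|Patch 1∩Patch 2|: x∈[3,5], y∈[3,7] → 2·4 = 8.
|Patch 1∩Patch 3|: x∈[4,5], y∈[2,7] → 1·5 = 5.
|Patch 2∩Patch 3|: x∈[4,5], y∈[3,7] → 1·4 = 4.
|Patch 1∩Patch 2∩Patch 3| = 4.
|Patch 1 ∪ Patch 2 ∪ Patch 3| = 40 − 17 + 4 = 27.00.

27.00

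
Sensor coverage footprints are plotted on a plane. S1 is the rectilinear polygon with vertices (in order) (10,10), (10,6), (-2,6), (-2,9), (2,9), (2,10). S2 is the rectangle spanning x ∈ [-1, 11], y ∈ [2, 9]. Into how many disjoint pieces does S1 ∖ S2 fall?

S1 ∖ S2 splits into 2 disjoint pieces (area 8, area 3).

2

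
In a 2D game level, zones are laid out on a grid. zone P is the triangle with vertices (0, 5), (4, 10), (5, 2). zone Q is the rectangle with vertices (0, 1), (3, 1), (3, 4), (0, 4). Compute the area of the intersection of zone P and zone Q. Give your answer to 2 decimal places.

0.53

The intersection is the polygon with vertices (1.667,4), (3,4), (3,3.2).
By the shoelace formula its area is 0.53.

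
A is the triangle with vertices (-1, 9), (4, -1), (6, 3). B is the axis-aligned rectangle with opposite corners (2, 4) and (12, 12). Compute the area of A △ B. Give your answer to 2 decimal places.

93.12

|A| = 20, |B| = 80, |A∩B| = 3.4405.
|A △ B| = |A| + |B| − 2·|A∩B| = 20 + 80 − 6.881 = 93.12.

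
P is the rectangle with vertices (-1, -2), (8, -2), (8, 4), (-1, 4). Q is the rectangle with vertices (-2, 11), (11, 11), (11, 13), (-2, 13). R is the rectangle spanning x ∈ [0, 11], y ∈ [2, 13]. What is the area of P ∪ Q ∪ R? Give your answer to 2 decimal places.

By inclusion–exclusion:
Individual areas: |P| = 54, |Q| = 26, |R| = 121.
|P∩Q| = 0 (no overlap).
|P∩R|: x∈[0,8], y∈[2,4] → 8·2 = 16.
|Q∩R|: x∈[0,11], y∈[11,13] → 11·2 = 22.
|P∩Q∩R| = 0.
|P ∪ Q ∪ R| = 201 − 38 + 0 = 163.00.

163.00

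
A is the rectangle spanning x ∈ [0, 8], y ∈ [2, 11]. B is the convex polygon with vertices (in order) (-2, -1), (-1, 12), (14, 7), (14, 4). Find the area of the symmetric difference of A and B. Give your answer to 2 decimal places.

|A| = 72, |B| = 124, |A∩B| = 65.975.
|A △ B| = |A| + |B| − 2·|A∩B| = 72 + 124 − 131.95 = 64.05.

64.05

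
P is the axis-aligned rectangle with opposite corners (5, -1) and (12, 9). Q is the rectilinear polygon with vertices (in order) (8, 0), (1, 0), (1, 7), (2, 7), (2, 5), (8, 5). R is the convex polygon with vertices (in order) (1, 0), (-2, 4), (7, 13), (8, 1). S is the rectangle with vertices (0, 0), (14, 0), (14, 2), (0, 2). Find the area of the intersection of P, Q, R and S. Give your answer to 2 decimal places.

The intersection is the polygon with vertices (8,1), (5,0.571), (5,2), (7.917,2).
By the shoelace formula its area is 3.60.

3.60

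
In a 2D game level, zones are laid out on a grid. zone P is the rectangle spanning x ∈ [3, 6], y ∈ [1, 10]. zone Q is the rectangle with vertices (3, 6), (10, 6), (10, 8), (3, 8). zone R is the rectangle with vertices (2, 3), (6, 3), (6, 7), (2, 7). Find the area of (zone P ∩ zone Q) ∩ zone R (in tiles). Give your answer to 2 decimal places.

The region (zone P ∩ zone Q) ∩ zone R is the polygon with vertices (3,6), (3,7), (6,7), (6,6).
By the shoelace formula its area is 3.00.

3.00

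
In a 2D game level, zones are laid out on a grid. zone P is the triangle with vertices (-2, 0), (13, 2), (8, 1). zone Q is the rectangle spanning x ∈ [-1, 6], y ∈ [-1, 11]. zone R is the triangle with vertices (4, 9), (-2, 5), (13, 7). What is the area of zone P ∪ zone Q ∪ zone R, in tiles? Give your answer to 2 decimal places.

94.43

By inclusion–exclusion:
Individual areas: |zone P| = 2.5, |zone Q| = 84, |zone R| = 24.
|zone P∩zone Q| = 1.05.
|zone P∩zone R| = 0.
|zone Q∩zone R| = 15.0222.
|zone P∩zone Q∩zone R| = 0.
|zone P ∪ zone Q ∪ zone R| = 110.5 − 16.0722 + 0 = 94.43.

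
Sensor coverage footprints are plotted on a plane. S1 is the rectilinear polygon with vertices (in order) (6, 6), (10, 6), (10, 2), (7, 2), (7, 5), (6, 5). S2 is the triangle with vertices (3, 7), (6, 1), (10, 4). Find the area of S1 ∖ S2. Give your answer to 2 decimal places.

7.24

|S1| = 13, |S1∩S2| = 5.7619.
|S1 ∖ S2| = |S1| − |S1∩S2| = 13 − 5.7619 = 7.24.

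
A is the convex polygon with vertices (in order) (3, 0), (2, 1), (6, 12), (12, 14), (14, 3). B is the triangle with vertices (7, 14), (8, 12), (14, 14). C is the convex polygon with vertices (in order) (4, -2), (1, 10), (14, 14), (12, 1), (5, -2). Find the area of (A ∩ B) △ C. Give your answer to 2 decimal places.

136.46

|A ∩ B| = 2.8.
|(A ∩ B) ∩ C| = 0.4209.
|(A ∩ B) △ C| = 2.8 + 134.5 − 0.8418 = 136.46.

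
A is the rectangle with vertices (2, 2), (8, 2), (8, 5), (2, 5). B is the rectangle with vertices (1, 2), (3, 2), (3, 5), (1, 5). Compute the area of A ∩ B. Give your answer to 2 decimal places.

3.00

|A∩B|: x∈[2,3], y∈[2,5] → 1·3 = 3.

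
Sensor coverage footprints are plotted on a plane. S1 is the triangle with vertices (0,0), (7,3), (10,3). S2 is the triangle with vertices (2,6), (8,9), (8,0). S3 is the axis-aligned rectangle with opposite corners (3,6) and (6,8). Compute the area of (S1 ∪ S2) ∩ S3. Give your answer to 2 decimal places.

3.75

The region (S1 ∪ S2) ∩ S3 is the polygon with vertices (6,8), (6,6), (3,6), (3,6.5).
By the shoelace formula its area is 3.75.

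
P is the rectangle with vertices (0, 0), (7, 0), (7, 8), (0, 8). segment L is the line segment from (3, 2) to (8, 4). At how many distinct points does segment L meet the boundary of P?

The segment meets the boundary at (7,3.6).

1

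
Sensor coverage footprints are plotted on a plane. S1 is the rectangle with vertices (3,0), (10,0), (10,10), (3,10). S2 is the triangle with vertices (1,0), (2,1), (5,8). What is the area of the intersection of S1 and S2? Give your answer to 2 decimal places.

The intersection is the polygon with vertices (3,4), (5,8), (3,3.333).
By the shoelace formula its area is 0.67.

0.67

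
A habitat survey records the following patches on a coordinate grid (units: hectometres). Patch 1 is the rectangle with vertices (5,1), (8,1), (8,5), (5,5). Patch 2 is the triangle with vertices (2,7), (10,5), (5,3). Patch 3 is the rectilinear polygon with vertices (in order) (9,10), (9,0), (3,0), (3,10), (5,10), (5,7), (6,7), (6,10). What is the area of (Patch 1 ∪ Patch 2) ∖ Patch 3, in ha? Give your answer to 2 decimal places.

|Patch 1 ∪ Patch 2| = 20.8.
|(Patch 1 ∪ Patch 2) ∩ Patch 3| = 19.9333.
|(Patch 1 ∪ Patch 2) ∖ Patch 3| = 20.8 − 19.9333 = 0.87.

0.87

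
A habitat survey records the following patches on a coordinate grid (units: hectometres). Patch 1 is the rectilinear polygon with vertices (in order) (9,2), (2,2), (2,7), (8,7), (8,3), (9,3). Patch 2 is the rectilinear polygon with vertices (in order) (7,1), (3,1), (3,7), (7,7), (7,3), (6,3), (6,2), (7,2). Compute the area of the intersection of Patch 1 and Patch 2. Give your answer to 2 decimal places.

19.00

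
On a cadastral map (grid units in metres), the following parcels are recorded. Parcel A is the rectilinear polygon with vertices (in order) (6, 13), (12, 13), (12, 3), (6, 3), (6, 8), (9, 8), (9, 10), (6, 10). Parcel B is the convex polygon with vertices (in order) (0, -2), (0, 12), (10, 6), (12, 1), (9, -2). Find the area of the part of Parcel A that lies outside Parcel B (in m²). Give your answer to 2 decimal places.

35.53

|Parcel A| = 54, |Parcel A∩Parcel B| = 18.4667.
|Parcel A ∖ Parcel B| = |Parcel A| − |Parcel A∩Parcel B| = 54 − 18.4667 = 35.53.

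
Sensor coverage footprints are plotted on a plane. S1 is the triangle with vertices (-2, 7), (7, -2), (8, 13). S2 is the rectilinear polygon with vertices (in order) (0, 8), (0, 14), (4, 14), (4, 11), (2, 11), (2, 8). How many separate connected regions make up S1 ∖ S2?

1

S1 ∖ S2 is a single connected region.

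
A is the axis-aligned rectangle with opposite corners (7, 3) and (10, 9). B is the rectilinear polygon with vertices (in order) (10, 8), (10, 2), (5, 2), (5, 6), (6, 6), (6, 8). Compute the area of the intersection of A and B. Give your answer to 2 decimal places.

15.00

The intersection is the polygon with vertices (10,3), (7,3), (7,8), (10,8).
By the shoelace formula its area is 15.00.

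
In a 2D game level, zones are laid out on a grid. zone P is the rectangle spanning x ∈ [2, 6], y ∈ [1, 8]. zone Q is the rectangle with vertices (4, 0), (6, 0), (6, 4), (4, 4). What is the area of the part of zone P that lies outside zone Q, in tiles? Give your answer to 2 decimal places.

|zone P∩zone Q|: x∈[4,6], y∈[1,4] → 2·3 = 6.
|zone P| = 28.
|zone P ∖ zone Q| = |zone P| − |zone P∩zone Q| = 28 − 6 = 22.00.

22.00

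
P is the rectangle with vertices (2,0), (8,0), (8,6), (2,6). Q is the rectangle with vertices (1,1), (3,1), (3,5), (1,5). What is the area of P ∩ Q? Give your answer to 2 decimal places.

|P∩Q|: x∈[2,3], y∈[1,5] → 1·4 = 4.

4.00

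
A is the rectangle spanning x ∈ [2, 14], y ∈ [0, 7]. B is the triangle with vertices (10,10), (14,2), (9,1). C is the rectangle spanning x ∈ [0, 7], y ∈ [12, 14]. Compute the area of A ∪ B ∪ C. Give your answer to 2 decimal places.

100.75

By inclusion–exclusion:
Individual areas: |A| = 84, |B| = 22, |C| = 14.
|A∩B| = 19.25.
|A∩C| = 0 (no overlap).
|B∩C| = 0.
|A∩B∩C| = 0.
|A ∪ B ∪ C| = 120 − 19.25 + 0 = 100.75.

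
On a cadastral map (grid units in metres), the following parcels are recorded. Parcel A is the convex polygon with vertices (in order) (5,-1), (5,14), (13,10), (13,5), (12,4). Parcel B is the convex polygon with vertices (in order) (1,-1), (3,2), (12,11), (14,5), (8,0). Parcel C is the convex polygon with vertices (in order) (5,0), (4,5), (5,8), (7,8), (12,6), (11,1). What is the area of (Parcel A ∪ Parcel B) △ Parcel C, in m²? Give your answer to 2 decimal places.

59.17

|Parcel A ∪ Parcel B| = 98.419.
|(Parcel A ∪ Parcel B) ∩ Parcel C| = 43.8758.
|(Parcel A ∪ Parcel B) △ Parcel C| = 98.419 + 48.5 − 87.7517 = 59.17.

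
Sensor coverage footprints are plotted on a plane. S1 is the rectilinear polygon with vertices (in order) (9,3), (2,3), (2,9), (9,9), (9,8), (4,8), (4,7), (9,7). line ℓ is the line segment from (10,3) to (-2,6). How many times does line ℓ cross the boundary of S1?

2

The segment meets the boundary at (9,3.25), (2,5).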